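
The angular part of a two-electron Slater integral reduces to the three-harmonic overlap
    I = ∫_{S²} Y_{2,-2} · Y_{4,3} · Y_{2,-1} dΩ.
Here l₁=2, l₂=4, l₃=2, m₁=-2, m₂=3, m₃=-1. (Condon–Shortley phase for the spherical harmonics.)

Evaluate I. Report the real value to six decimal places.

Rules hold: Σm=0, L=8 even, 2≤2≤6.
N = 5·9·5 = 225
Δ = 4!·0!·4!/9! = 1/630
Racah Σ t=2..2: t=2:+1/16 = 1/16
⇒ 3j(2 4 2; 0 0 0)² = 2/35, sgn +1
Racah Σ t=4..4: t=4:+1/144 = 1/144
⇒ 3j(2 4 2; -2 3 -1)² = 1/18, sgn -1
4πI² = N·(3j₀)²·(3jₘ)² = 5/7
I = -1·√(0.714286/4π) = -0.23841361

-0.238414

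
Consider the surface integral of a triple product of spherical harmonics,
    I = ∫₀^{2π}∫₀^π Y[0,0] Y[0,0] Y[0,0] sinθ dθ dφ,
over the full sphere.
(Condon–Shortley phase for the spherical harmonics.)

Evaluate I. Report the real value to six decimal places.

0.282095

Rules hold: Σm=0, L=0 even, 0≤0≤0.
N = 1·1·1 = 1
Δ = 0!·0!·0!/1! = 1/1
Racah Σ t=0..0: t=0:+1/1 = 1/1
⇒ 3j(0 0 0; 0 0 0)² = 1/1, sgn +1
(m-triple is (0,0,0) — same symbol as above.)
4πI² = N·(3j₀)²·(3jₘ)² = 1/1
I = +1·√(1/4π) = 0.28209479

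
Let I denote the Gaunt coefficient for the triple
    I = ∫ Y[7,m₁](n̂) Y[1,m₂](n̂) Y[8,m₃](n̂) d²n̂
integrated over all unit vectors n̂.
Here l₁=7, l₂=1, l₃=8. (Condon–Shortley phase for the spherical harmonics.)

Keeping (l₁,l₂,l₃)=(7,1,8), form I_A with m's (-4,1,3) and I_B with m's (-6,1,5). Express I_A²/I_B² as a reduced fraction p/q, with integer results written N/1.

10/3

Same 7,1,8: normalisation and zero-m 3j drop out of the ratio.
A: Δ: 0! 14! 2! / 17! → 1/2040; sum: t=0:+1/479001600 = 1/479001600; 3j²(7 1 8; -4 1 3) = Δ·Π!·Σ² = 1/204  (sign -1)
B: Δ: 0! 14! 2! / 17! → 1/2040; sum: t=0:+1/12454041600 = 1/12454041600; 3j²(7 1 8; -6 1 5) = Δ·Π!·Σ² = 1/680  (sign -1)
I_A²/I_B² = (1/204)/(1/680) = 10/3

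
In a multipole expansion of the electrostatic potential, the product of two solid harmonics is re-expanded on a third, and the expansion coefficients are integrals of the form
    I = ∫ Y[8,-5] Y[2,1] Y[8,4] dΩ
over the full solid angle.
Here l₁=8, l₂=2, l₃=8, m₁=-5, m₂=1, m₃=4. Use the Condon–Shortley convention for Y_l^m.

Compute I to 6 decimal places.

-0.175924

Checks pass: Σm=0; 18 even; l₃=8∈[6,10].
(2·8+1)(2·2+1)(2·8+1) = 1445
Δ: 2! 14! 2! / 19! → 1/348840
sum: t=0:+1/116121600 t=1:−1/25401600 t=2:+1/116121600 = -1/45158400
3j²(8 2 8; 0 0 0) = Δ·Π!·Σ² = 24/1615  (sign -1)
sum: t=1:−1/1916006400 t=2:+1/479001600 = 1/638668800
3j²(8 2 8; -5 1 4) = Δ·Π!·Σ² = 117/6460  (sign +1)
combine: 4πI² = 1445·24/1615·117/6460 = 702/1805
take √, sign -1: I = -0.17592397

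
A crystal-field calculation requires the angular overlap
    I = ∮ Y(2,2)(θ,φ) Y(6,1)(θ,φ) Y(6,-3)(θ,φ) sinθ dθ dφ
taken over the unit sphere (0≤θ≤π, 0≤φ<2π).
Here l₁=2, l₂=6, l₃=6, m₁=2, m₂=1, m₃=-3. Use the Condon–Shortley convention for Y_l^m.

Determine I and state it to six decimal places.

0.177674

Rules hold: Σm=0, L=14 even, 4≤6≤8.
N = 5·13·13 = 845
Δ = 2!·2!·10!/15! = 1/90090
Racah Σ t=0..2: t=0:+1/69120 t=1:−1/14400 t=2:+1/69120 = -7/172800
⇒ 3j(2 6 6; 0 0 0)² = 14/715, sgn -1
Racah Σ t=0..0: t=0:+1/120960 = 1/120960
⇒ 3j(2 6 6; 2 1 -3)² = 24/1001, sgn -1
4πI² = N·(3j₀)²·(3jₘ)² = 48/121
I = +1·√(0.396694/4π) = 0.17767364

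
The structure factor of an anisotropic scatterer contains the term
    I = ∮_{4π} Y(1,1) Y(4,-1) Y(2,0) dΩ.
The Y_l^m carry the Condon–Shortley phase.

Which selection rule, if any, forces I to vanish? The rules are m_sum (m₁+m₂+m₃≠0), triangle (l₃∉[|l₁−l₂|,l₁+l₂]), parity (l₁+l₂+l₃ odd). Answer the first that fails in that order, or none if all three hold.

Σmᵢ = 0  ✓
l₃∈[|l₁−l₂|,l₁+l₂]=[3,5], have l₃=2  ✗
Σlᵢ = 7 ⇒ odd

triangle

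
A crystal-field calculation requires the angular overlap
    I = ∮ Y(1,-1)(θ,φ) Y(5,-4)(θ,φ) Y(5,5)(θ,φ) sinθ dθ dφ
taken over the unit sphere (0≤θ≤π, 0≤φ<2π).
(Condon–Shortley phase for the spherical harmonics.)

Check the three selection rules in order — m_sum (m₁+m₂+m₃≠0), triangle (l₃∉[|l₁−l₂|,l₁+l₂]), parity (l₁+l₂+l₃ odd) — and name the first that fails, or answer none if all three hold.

m₁+m₂+m₃ = -1 − 4 + 5 = 0  ✓
triangle: |1−5|=4 ≤ l₃=5 ≤ 1+5=6  ✓
parity: l₁+l₂+l₃ = 11 is odd  ✗

parity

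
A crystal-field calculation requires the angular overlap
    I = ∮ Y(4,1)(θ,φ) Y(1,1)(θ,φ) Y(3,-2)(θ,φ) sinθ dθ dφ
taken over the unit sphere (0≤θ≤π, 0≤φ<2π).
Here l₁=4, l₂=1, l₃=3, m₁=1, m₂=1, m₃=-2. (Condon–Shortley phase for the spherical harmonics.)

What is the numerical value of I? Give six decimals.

Checks pass: Σm=0; 8 even; l₃=3∈[3,5].
(2·4+1)(2·1+1)(2·3+1) = 189
Δ: 2! 6! 0! / 9! → 1/252
sum: t=1:−1/36 = -1/36
3j²(4 1 3; 0 0 0) = Δ·Π!·Σ² = 4/63  (sign +1)
sum: t=2:+1/240 = 1/240
3j²(4 1 3; 1 1 -2) = Δ·Π!·Σ² = 1/84  (sign -1)
combine: 4πI² = 189·4/63·1/84 = 1/7
take √, sign -1: I = -0.10662181

-0.106622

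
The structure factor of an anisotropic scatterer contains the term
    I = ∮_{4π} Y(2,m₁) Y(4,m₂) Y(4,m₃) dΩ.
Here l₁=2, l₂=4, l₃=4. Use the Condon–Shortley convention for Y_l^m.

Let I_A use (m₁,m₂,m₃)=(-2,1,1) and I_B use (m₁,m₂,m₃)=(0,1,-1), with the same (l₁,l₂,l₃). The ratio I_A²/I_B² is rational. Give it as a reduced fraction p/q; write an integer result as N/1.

600/289

Shared (l₁,l₂,l₃)=(2,4,4): N and (l;000)² cancel in I_A²/I_B².
A: Δ = 2!·2!·6!/11! = 1/13860; Racah Σ t=2..2: t=2:+1/144 = 1/144; ⇒ 3j(2 4 4; -2 1 1)² = 10/231, sgn -1
B: Δ = 2!·2!·6!/11! = 1/13860; Racah Σ t=0..2: t=0:+1/480 t=1:−1/48 t=2:+1/144 = -17/1440; ⇒ 3j(2 4 4; 0 1 -1)² = 289/13860, sgn +1
I_A²/I_B² = (10/231)/(289/13860) = 600/289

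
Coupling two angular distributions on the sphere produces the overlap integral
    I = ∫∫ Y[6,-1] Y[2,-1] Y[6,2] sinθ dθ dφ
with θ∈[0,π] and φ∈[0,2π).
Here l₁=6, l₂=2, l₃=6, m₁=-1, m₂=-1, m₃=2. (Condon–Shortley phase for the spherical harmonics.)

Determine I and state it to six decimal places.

0.088837

Rules hold: Σm=0, L=14 even, 4≤6≤8.
N = 13·5·13 = 845
Δ = 2!·10!·2!/15! = 1/90090
Racah Σ t=0..2: t=0:+1/69120 t=1:−1/14400 t=2:+1/69120 = -7/172800
⇒ 3j(6 2 6; 0 0 0)² = 14/715, sgn -1
Racah Σ t=0..1: t=0:+1/60480 t=1:−1/34560 = -1/80640
⇒ 3j(6 2 6; -1 -1 2)² = 6/1001, sgn -1
4πI² = N·(3j₀)²·(3jₘ)² = 12/121
I = +1·√(0.0991736/4π) = 0.08883682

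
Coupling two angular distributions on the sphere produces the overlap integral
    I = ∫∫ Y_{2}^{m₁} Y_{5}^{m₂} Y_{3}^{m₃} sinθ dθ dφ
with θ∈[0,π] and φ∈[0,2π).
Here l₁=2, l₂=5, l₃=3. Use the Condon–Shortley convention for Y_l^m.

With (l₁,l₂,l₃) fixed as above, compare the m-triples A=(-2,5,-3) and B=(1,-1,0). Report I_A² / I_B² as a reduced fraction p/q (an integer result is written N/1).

21/8

Shared (l₁,l₂,l₃)=(2,5,3): N and (l;000)² cancel in I_A²/I_B².
A: Δ = 4!·0!·6!/11! = 1/2310; Racah Σ t=4..4: t=4:+1/17280 = 1/17280; ⇒ 3j(2 5 3; -2 5 -3)² = 1/11, sgn +1
B: Δ = 4!·0!·6!/11! = 1/2310; Racah Σ t=1..1: t=1:−1/216 = -1/216; ⇒ 3j(2 5 3; 1 -1 0)² = 8/231, sgn +1
I_A²/I_B² = (1/11)/(8/231) = 21/8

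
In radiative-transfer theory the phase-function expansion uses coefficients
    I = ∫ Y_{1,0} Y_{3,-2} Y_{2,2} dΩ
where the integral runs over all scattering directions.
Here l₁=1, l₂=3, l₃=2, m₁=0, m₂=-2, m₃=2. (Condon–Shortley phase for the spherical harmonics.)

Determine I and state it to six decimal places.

0.184674

Checks pass: Σm=0; 6 even; l₃=2∈[2,4].
(2·1+1)(2·3+1)(2·2+1) = 105
Δ: 2! 0! 4! / 7! → 1/105
sum: t=1:−1/4 = -1/4
3j²(1 3 2; 0 0 0) = Δ·Π!·Σ² = 3/35  (sign -1)
sum: t=1:−1/24 = -1/24
3j²(1 3 2; 0 -2 2) = Δ·Π!·Σ² = 1/21  (sign -1)
combine: 4πI² = 105·3/35·1/21 = 3/7
take √, sign +1: I = 0.18467439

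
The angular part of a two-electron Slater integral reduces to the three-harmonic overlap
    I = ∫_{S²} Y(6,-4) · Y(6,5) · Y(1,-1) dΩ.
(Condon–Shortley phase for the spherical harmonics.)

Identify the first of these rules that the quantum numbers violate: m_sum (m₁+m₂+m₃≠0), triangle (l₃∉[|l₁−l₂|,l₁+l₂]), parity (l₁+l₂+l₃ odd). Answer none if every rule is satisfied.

Σmᵢ = 0  ✓
l₃∈[|l₁−l₂|,l₁+l₂]=[0,12], have l₃=1  ✓
Σlᵢ = 13 ⇒ odd  ✗

parity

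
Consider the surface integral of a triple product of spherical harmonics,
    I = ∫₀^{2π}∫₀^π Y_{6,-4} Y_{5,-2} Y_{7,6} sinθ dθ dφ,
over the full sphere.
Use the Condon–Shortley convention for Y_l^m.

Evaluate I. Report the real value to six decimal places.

0.020011

Checks pass: Σm=0; 18 even; l₃=7∈[1,11].
(2·6+1)(2·5+1)(2·7+1) = 2145
Δ: 4! 8! 6! / 19! → 1/174594420
sum: t=0:+1/4147200 t=1:−1/207360 t=2:+1/82944 t=3:−1/207360 t=4:+1/4147200 = 1/345600
3j²(6 5 7; 0 0 0) = Δ·Π!·Σ² = 420/46189  (sign -1)
sum: t=2:+1/19353600 t=3:−1/21772800 = 1/174182400
3j²(6 5 7; -4 -2 6) = Δ·Π!·Σ² = 1/3876  (sign -1)
combine: 4πI² = 2145·420/46189·1/3876 = 525/104329
take √, sign +1: I = 0.02001116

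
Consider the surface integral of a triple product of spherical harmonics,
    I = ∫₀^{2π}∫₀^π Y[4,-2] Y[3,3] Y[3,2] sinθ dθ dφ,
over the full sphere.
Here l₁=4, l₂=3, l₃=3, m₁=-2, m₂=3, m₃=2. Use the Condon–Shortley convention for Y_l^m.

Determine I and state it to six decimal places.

-2 + 3 + 2 = 3 ≠ 0: azimuthal integral kills it; I = 0

0.000000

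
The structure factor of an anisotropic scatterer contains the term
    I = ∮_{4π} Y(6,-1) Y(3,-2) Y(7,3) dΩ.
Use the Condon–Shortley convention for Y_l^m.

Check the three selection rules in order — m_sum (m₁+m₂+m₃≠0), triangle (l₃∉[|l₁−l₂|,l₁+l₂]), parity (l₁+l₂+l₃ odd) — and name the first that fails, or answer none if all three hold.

m₁+m₂+m₃ = -1 − 2 + 3 = 0  ✓
triangle: |6−3|=3 ≤ l₃=7 ≤ 6+3=9  ✓
parity: l₁+l₂+l₃ = 16 is even  ✓

none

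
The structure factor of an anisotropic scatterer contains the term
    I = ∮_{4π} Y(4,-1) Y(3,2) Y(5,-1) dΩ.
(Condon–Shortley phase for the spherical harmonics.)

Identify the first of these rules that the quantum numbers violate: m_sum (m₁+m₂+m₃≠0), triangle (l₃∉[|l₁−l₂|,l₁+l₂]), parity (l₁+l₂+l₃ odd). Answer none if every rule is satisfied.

m₁+m₂+m₃ = -1 + 2 − 1 = 0  ✓
triangle: |4−3|=1 ≤ l₃=5 ≤ 4+3=7  ✓
parity: l₁+l₂+l₃ = 12 is even  ✓

none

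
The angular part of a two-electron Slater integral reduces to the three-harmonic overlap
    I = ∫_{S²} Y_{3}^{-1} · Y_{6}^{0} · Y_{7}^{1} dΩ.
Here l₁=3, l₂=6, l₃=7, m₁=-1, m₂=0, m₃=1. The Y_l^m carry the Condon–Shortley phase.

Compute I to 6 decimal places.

Rules hold: Σm=0, L=16 even, 3≤7≤9.
N = 7·13·15 = 1365
Δ = 2!·4!·10!/17! = 1/2042040
Racah Σ t=0..2: t=0:+1/207360 t=1:−1/57600 t=2:+1/207360 = -1/129600
⇒ 3j(3 6 7; 0 0 0)² = 168/12155, sgn +1
Racah Σ t=0..2: t=0:+1/829440 t=1:−1/86400 t=2:+1/138240 = -13/4147200
⇒ 3j(3 6 7; -1 0 1)² = 13/3740, sgn -1
4πI² = N·(3j₀)²·(3jₘ)² = 11466/174845
I = -1·√(0.0655781/4π) = -0.07223945

-0.072239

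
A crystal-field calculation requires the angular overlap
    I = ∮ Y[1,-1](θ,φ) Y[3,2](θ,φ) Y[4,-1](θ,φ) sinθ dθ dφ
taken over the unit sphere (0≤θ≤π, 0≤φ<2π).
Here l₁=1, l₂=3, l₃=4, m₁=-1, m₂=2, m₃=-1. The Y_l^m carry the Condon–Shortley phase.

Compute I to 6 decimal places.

-0.106622

m-sum 0 ✓  L=8 even ✓  2≤4≤4 ✓
Π(2lᵢ+1) = 3×7×9 = 189
triangle coeff Δ(1,3,4) = 1/252
Σ_t [0,0]: t=0:+1/36 = 1/36
(3j)²=4/63 [(1 3 4; 0 0 0)], sign=+1
Σ_t [0,0]: t=0:+1/240 = 1/240
(3j)²=1/84 [(1 3 4; -1 2 -1)], sign=-1
⇒ 4πI² = 1/7
I = (-1)√(1/7/(4π)) = -0.10662181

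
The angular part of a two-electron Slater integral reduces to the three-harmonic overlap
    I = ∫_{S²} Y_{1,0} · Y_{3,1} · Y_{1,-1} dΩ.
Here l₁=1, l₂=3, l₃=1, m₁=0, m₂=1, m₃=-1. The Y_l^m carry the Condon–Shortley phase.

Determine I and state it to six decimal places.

triangle: need 2≤l₃≤4, have 1; I=0

0.000000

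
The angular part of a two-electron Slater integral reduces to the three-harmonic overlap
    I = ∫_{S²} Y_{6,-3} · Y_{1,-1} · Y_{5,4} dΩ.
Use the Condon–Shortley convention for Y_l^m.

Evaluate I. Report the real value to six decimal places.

-0.070770

Checks pass: Σm=0; 12 even; l₃=5∈[5,7].
(2·6+1)(2·1+1)(2·5+1) = 429
Δ: 2! 10! 0! / 13! → 1/858
sum: t=1:−1/14400 = -1/14400
3j²(6 1 5; 0 0 0) = Δ·Π!·Σ² = 6/143  (sign +1)
sum: t=0:+1/725760 = 1/725760
3j²(6 1 5; -3 -1 4) = Δ·Π!·Σ² = 1/286  (sign -1)
combine: 4πI² = 429·6/143·1/286 = 9/143
take √, sign -1: I = -0.07076985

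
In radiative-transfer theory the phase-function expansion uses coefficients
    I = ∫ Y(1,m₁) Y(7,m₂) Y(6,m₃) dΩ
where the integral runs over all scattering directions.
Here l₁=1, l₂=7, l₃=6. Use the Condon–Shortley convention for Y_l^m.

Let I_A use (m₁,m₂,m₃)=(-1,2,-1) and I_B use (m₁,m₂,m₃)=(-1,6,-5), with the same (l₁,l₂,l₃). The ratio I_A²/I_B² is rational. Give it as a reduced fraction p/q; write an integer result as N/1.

Shared (l₁,l₂,l₃)=(1,7,6): N and (l;000)² cancel in I_A²/I_B².
A: Δ = 2!·0!·12!/15! = 1/1365; Racah Σ t=2..2: t=2:+1/1209600 = 1/1209600; ⇒ 3j(1 7 6; -1 2 -1)² = 12/455, sgn -1
B: Δ = 2!·0!·12!/15! = 1/1365; Racah Σ t=2..2: t=2:+1/79833600 = 1/79833600; ⇒ 3j(1 7 6; -1 6 -5)² = 2/35, sgn -1
I_A²/I_B² = (12/455)/(2/35) = 6/13

6/13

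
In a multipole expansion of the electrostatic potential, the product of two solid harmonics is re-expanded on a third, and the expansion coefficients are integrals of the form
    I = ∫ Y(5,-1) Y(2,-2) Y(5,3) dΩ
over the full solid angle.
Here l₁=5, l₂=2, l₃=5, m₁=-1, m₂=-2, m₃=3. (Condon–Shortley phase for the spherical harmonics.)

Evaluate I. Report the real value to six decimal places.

0.171169

Rules hold: Σm=0, L=12 even, 3≤5≤7.
N = 11·5·11 = 605
Δ = 2!·8!·2!/13! = 1/38610
Racah Σ t=0..2: t=0:+1/2880 t=1:−1/576 t=2:+1/2880 = -1/960
⇒ 3j(5 2 5; 0 0 0)² = 10/429, sgn +1
Racah Σ t=0..0: t=0:+1/5760 = 1/5760
⇒ 3j(5 2 5; -1 -2 3)² = 56/2145, sgn +1
4πI² = N·(3j₀)²·(3jₘ)² = 560/1521
I = +1·√(0.368179/4π) = 0.17116875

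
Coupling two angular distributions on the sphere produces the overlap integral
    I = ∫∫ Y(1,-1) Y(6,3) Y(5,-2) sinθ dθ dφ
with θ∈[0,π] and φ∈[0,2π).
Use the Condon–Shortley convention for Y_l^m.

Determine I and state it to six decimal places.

-0.245154

Rules hold: Σm=0, L=12 even, 5≤5≤7.
N = 3·13·11 = 429
Δ = 2!·0!·10!/13! = 1/858
Racah Σ t=1..1: t=1:−1/14400 = -1/14400
⇒ 3j(1 6 5; 0 0 0)² = 6/143, sgn +1
Racah Σ t=2..2: t=2:+1/60480 = 1/60480
⇒ 3j(1 6 5; -1 3 -2)² = 6/143, sgn -1
4πI² = N·(3j₀)²·(3jₘ)² = 108/143
I = -1·√(0.755245/4π) = -0.24515397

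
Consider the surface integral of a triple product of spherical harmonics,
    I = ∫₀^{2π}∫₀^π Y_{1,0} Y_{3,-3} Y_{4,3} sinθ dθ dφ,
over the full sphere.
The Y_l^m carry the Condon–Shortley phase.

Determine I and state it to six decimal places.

m-sum 0 ✓  L=8 even ✓  2≤4≤4 ✓
Π(2lᵢ+1) = 3×7×9 = 189
triangle coeff Δ(1,3,4) = 1/252
Σ_t [0,0]: t=0:+1/36 = 1/36
(3j)²=4/63 [(1 3 4; 0 0 0)], sign=+1
Σ_t [0,0]: t=0:+1/720 = 1/720
(3j)²=1/36 [(1 3 4; 0 -3 3)], sign=-1
⇒ 4πI² = 1/3
I = (-1)√(1/3/(4π)) = -0.16286750

-0.162868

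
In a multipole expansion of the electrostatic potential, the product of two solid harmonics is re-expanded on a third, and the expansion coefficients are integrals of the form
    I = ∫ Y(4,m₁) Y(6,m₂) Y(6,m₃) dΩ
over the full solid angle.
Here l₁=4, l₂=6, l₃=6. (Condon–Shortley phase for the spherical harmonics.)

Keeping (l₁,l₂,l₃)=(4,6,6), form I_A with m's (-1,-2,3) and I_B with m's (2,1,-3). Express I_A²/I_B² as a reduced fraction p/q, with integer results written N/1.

845/64

Same 4,6,6: normalisation and zero-m 3j drop out of the ratio.
A: Δ: 4! 4! 8! / 17! → 1/15315300; sum: t=1:−1/103680 t=2:+1/34560 t=3:−1/120960 t=4:+1/5806080 = 13/1161216; 3j²(4 6 6; -1 -2 3) = Δ·Π!·Σ² = 65/5236  (sign -1)
B: Δ: 4! 4! 8! / 17! → 1/15315300; sum: t=0:+1/483840 t=1:−1/51840 t=2:+1/69120 = -1/362880; 3j²(4 6 6; 2 1 -3) = Δ·Π!·Σ² = 16/17017  (sign +1)
I_A²/I_B² = (65/5236)/(16/17017) = 845/64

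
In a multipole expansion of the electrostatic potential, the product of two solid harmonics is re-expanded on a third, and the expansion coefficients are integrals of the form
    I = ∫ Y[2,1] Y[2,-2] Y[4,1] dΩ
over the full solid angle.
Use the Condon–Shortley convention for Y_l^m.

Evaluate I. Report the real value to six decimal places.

Rules hold: Σm=0, L=8 even, 0≤4≤4.
N = 5·5·9 = 225
Δ = 0!·4!·4!/9! = 1/630
Racah Σ t=0..0: t=0:+1/16 = 1/16
⇒ 3j(2 2 4; 0 0 0)² = 2/35, sgn +1
Racah Σ t=0..0: t=0:+1/144 = 1/144
⇒ 3j(2 2 4; 1 -2 1)² = 1/126, sgn -1
4πI² = N·(3j₀)²·(3jₘ)² = 5/49
I = -1·√(0.102041/4π) = -0.09011188

-0.090112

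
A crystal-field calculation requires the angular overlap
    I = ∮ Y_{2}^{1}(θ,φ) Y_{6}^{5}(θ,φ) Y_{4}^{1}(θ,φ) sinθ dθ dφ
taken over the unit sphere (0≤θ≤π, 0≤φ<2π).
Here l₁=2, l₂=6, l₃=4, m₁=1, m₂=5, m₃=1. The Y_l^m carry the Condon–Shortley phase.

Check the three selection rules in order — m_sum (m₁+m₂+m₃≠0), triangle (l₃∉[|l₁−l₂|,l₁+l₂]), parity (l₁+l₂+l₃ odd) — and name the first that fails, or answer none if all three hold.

m_sum

Σmᵢ = 7  ✗
l₃∈[|l₁−l₂|,l₁+l₂]=[4,8], have l₃=4
Σlᵢ = 12 ⇒ even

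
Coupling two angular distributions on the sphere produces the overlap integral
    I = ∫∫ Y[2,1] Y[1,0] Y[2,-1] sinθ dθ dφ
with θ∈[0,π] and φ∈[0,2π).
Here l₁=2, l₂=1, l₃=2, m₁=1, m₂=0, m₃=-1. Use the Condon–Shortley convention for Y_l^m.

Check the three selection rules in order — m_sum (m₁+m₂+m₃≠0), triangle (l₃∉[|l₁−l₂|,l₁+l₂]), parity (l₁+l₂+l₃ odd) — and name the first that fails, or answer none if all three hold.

parity

m₁+m₂+m₃ = 1 + 0 − 1 = 0  ✓
triangle: |2−1|=1 ≤ l₃=2 ≤ 2+1=3  ✓
parity: l₁+l₂+l₃ = 5 is odd  ✗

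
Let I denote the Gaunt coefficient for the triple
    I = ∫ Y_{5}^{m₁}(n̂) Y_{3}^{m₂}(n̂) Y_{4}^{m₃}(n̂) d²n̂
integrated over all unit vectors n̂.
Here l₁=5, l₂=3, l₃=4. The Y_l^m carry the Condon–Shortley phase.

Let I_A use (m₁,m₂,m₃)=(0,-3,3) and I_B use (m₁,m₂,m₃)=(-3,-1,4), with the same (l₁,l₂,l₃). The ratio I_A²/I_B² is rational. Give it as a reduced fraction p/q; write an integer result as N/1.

75/224

l's match ⇒ only the (l;m) 3-j factors differ between A and B.
A: triangle coeff Δ(5,3,4) = 1/180180; Σ_t [0,0]: t=0:+1/5760 = 1/5760; (3j)²=5/572 [(5 3 4; 0 -3 3)], sign=-1
B: triangle coeff Δ(5,3,4) = 1/180180; Σ_t [2,2]: t=2:+1/5760 = 1/5760; (3j)²=56/2145 [(5 3 4; -3 -1 4)], sign=+1
I_A²/I_B² = (5/572)/(56/2145) = 75/224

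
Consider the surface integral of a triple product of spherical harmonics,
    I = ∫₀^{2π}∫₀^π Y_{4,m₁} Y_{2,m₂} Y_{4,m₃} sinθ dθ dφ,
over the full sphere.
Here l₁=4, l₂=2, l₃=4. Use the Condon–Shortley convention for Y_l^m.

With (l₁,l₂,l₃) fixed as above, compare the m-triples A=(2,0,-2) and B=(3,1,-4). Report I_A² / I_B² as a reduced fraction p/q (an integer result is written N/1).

Shared (l₁,l₂,l₃)=(4,2,4): N and (l;000)² cancel in I_A²/I_B².
A: Δ = 2!·6!·2!/11! = 1/13860; Racah Σ t=0..2: t=0:+1/192 t=1:−1/120 t=2:+1/2880 = -1/360; ⇒ 3j(4 2 4; 2 0 -2)² = 16/3465, sgn -1
B: Δ = 2!·6!·2!/11! = 1/13860; Racah Σ t=1..1: t=1:−1/1440 = -1/1440; ⇒ 3j(4 2 4; 3 1 -4)² = 7/165, sgn -1
I_A²/I_B² = (16/3465)/(7/165) = 16/147

16/147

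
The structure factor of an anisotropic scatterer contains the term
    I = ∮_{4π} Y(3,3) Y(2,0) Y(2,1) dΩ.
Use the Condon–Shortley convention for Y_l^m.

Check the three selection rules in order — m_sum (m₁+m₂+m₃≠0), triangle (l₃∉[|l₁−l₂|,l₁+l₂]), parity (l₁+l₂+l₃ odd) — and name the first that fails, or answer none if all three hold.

m_sum

m₁+m₂+m₃ = 3 + 0 + 1 = 4  ✗
triangle: |3−2|=1 ≤ l₃=2 ≤ 3+2=5
parity: l₁+l₂+l₃ = 7 is odd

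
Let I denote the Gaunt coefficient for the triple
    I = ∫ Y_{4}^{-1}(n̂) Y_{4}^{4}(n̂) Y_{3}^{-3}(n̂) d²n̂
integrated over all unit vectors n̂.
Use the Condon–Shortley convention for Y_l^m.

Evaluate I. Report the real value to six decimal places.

L=11 odd ⇒ parity kills the (l;000) factor ⇒ I = 0

0.000000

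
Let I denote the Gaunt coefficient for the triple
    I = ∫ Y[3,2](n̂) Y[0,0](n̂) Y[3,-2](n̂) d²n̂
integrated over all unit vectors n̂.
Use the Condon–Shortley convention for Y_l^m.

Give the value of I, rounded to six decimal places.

Checks pass: Σm=0; 6 even; l₃=3∈[3,3].
(2·3+1)(2·0+1)(2·3+1) = 49
Δ: 0! 6! 0! / 7! → 1/7
sum: t=0:+1/36 = 1/36
3j²(3 0 3; 0 0 0) = Δ·Π!·Σ² = 1/7  (sign -1)
sum: t=0:+1/120 = 1/120
3j²(3 0 3; 2 0 -2) = Δ·Π!·Σ² = 1/7  (sign -1)
combine: 4πI² = 49·1/7·1/7 = 1/1
take √, sign +1: I = 0.28209479

0.282095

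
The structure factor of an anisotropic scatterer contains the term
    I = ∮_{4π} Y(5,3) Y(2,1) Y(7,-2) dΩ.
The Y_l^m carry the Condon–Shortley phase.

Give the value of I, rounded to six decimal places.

0.000000

m-sum = 3 + 1 − 2 = 2 ≠ 0 ⇒ I = 0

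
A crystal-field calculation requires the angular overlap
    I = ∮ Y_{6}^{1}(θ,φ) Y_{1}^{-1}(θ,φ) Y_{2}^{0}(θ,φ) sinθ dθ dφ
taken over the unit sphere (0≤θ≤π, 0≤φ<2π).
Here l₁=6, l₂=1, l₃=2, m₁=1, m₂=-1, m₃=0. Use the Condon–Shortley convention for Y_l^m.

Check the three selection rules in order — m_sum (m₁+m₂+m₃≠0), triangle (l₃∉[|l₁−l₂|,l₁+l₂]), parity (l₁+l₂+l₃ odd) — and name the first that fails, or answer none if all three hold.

Σmᵢ = 0  ✓
l₃∈[|l₁−l₂|,l₁+l₂]=[5,7], have l₃=2  ✗
Σlᵢ = 9 ⇒ odd

triangle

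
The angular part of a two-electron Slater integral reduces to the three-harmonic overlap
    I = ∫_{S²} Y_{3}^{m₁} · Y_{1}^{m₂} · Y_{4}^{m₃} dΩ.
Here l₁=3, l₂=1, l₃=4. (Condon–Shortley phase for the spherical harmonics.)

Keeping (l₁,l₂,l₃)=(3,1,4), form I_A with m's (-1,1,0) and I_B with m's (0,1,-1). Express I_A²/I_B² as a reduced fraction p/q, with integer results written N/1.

3/5

l's match ⇒ only the (l;m) 3-j factors differ between A and B.
A: triangle coeff Δ(3,1,4) = 1/252; Σ_t [0,0]: t=0:+1/96 = 1/96; (3j)²=1/42 [(3 1 4; -1 1 0)], sign=+1
B: triangle coeff Δ(3,1,4) = 1/252; Σ_t [0,0]: t=0:+1/72 = 1/72; (3j)²=5/126 [(3 1 4; 0 1 -1)], sign=-1
I_A²/I_B² = (1/42)/(5/126) = 3/5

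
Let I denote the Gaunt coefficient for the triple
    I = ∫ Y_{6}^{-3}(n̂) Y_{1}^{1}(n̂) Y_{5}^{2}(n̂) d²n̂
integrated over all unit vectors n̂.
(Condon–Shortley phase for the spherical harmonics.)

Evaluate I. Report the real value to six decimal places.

Rules hold: Σm=0, L=12 even, 5≤5≤7.
N = 13·3·11 = 429
Δ = 2!·10!·0!/13! = 1/858
Racah Σ t=1..1: t=1:−1/14400 = -1/14400
⇒ 3j(6 1 5; 0 0 0)² = 6/143, sgn +1
Racah Σ t=2..2: t=2:+1/60480 = 1/60480
⇒ 3j(6 1 5; -3 1 2)² = 6/143, sgn -1
4πI² = N·(3j₀)²·(3jₘ)² = 108/143
I = -1·√(0.755245/4π) = -0.24515397

-0.245154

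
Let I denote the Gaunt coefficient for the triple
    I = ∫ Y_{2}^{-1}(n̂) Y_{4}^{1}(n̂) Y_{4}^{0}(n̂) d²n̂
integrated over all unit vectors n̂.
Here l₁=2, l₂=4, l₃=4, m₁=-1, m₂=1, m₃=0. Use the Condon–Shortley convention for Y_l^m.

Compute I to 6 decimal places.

-0.044869

Rules hold: Σm=0, L=10 even, 2≤4≤6.
N = 5·9·9 = 405
Δ = 2!·2!·6!/11! = 1/13860
Racah Σ t=0..2: t=0:+1/192 t=1:−1/36 t=2:+1/192 = -5/288
⇒ 3j(2 4 4; 0 0 0)² = 20/693, sgn -1
Racah Σ t=1..2: t=1:−1/96 t=2:+1/72 = 1/288
⇒ 3j(2 4 4; -1 1 0)² = 1/462, sgn +1
4πI² = N·(3j₀)²·(3jₘ)² = 150/5929
I = -1·√(0.0252994/4π) = -0.04486937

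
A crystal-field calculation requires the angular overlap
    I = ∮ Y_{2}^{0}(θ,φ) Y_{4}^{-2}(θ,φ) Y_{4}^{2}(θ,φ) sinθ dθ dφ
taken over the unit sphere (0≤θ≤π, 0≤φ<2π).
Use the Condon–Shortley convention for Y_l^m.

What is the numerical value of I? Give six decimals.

m-sum 0 ✓  L=10 even ✓  2≤4≤6 ✓
Π(2lᵢ+1) = 5×9×9 = 405
triangle coeff Δ(2,4,4) = 1/13860
Σ_t [0,2]: t=0:+1/192 t=1:−1/36 t=2:+1/192 = -5/288
(3j)²=20/693 [(2 4 4; 0 0 0)], sign=-1
Σ_t [0,2]: t=0:+1/192 t=1:−1/120 t=2:+1/2880 = -1/360
(3j)²=16/3465 [(2 4 4; 0 -2 2)], sign=-1
⇒ 4πI² = 320/5929
I = (+1)√(320/5929/(4π)) = 0.06553591

0.065536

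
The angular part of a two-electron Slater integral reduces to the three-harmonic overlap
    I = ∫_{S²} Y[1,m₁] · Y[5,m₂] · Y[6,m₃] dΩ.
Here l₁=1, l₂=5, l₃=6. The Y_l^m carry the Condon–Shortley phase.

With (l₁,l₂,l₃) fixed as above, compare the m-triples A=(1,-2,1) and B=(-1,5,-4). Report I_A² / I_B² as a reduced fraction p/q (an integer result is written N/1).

10/1

Same 1,5,6: normalisation and zero-m 3j drop out of the ratio.
A: Δ: 0! 2! 10! / 13! → 1/858; sum: t=0:+1/60480 = 1/60480; 3j²(1 5 6; 1 -2 1) = Δ·Π!·Σ² = 5/429  (sign -1)
B: Δ: 0! 2! 10! / 13! → 1/858; sum: t=0:+1/7257600 = 1/7257600; 3j²(1 5 6; -1 5 -4) = Δ·Π!·Σ² = 1/858  (sign +1)
I_A²/I_B² = (5/429)/(1/858) = 10/1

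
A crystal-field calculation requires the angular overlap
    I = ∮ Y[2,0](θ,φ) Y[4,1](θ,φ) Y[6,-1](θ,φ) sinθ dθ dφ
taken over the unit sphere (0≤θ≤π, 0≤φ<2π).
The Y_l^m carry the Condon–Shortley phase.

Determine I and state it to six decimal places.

Checks pass: Σm=0; 12 even; l₃=6∈[2,6].
(2·2+1)(2·4+1)(2·6+1) = 585
Δ: 0! 4! 8! / 13! → 1/6435
sum: t=0:+1/2304 = 1/2304
3j²(2 4 6; 0 0 0) = Δ·Π!·Σ² = 5/143  (sign +1)
sum: t=0:+1/2880 = 1/2880
3j²(2 4 6; 0 1 -1) = Δ·Π!·Σ² = 14/429  (sign -1)
combine: 4πI² = 585·5/143·14/429 = 1050/1573
take √, sign -1: I = -0.23047581

-0.230476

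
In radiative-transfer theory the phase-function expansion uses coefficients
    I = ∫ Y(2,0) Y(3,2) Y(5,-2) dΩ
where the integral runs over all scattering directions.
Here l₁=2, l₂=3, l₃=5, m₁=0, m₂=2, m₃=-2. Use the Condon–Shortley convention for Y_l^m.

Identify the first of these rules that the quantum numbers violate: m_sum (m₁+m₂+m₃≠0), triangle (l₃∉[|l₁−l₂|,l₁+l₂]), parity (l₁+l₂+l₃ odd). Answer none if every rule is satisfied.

none

m₁+m₂+m₃ = 0 + 2 − 2 = 0  ✓
triangle: |2−3|=1 ≤ l₃=5 ≤ 2+3=5  ✓
parity: l₁+l₂+l₃ = 10 is even  ✓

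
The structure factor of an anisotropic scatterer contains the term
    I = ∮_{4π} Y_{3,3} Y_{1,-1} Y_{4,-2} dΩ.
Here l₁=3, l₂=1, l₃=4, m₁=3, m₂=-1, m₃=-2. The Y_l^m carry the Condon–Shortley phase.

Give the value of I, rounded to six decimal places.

Checks pass: Σm=0; 8 even; l₃=4∈[2,4].
(2·3+1)(2·1+1)(2·4+1) = 189
Δ: 0! 6! 2! / 9! → 1/252
sum: t=0:+1/36 = 1/36
3j²(3 1 4; 0 0 0) = Δ·Π!·Σ² = 4/63  (sign +1)
sum: t=0:+1/1440 = 1/1440
3j²(3 1 4; 3 -1 -2) = Δ·Π!·Σ² = 1/252  (sign +1)
combine: 4πI² = 189·4/63·1/252 = 1/21
take √, sign +1: I = 0.06155813

0.061558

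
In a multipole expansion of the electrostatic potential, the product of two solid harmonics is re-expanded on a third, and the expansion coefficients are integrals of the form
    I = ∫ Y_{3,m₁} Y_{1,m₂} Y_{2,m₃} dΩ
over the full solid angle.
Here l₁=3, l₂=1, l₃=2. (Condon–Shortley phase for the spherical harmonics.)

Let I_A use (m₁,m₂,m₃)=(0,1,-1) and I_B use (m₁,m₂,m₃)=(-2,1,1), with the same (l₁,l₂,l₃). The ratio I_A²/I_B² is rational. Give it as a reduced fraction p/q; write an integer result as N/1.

Same 3,1,2: normalisation and zero-m 3j drop out of the ratio.
A: Δ: 2! 4! 0! / 7! → 1/105; sum: t=2:+1/12 = 1/12; 3j²(3 1 2; 0 1 -1) = Δ·Π!·Σ² = 1/35  (sign -1)
B: Δ: 2! 4! 0! / 7! → 1/105; sum: t=2:+1/12 = 1/12; 3j²(3 1 2; -2 1 1) = Δ·Π!·Σ² = 2/21  (sign -1)
I_A²/I_B² = (1/35)/(2/21) = 3/10

3/10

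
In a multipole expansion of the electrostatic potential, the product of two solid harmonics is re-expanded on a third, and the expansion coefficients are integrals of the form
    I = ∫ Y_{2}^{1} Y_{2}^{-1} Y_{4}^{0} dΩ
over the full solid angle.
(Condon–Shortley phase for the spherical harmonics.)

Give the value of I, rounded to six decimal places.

0.161197

Rules hold: Σm=0, L=8 even, 0≤4≤4.
N = 5·5·9 = 225
Δ = 0!·4!·4!/9! = 1/630
Racah Σ t=0..0: t=0:+1/16 = 1/16
⇒ 3j(2 2 4; 0 0 0)² = 2/35, sgn +1
Racah Σ t=0..0: t=0:+1/36 = 1/36
⇒ 3j(2 2 4; 1 -1 0)² = 8/315, sgn +1
4πI² = N·(3j₀)²·(3jₘ)² = 16/49
I = +1·√(0.326531/4π) = 0.16119702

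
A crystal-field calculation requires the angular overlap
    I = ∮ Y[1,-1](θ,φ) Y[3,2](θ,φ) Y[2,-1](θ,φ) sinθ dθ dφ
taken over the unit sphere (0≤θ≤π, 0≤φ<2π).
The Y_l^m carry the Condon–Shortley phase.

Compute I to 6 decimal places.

0.261169

Checks pass: Σm=0; 6 even; l₃=2∈[2,4].
(2·1+1)(2·3+1)(2·2+1) = 105
Δ: 2! 0! 4! / 7! → 1/105
sum: t=1:−1/4 = -1/4
3j²(1 3 2; 0 0 0) = Δ·Π!·Σ² = 3/35  (sign -1)
sum: t=2:+1/12 = 1/12
3j²(1 3 2; -1 2 -1) = Δ·Π!·Σ² = 2/21  (sign -1)
combine: 4πI² = 105·3/35·2/21 = 6/7
take √, sign +1: I = 0.26116903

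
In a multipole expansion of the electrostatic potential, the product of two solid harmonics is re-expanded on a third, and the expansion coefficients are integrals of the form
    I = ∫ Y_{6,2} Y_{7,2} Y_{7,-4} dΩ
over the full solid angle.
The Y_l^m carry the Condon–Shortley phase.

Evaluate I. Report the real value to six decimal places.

m-sum 0 ✓  L=20 even ✓  1≤7≤13 ✓
Π(2lᵢ+1) = 13×15×15 = 2925
triangle coeff Δ(6,7,7) = 1/2444321880
Σ_t [0,6]: t=0:+1/2612736000 t=1:−1/20736000 t=2:+1/1658880 t=3:−1/746496 t=4:+1/1658880 t=5:−1/20736000 t=6:+1/2612736000 = -1/4354560
(3j)²=1000/138567 [(6 7 7; 0 0 0)], sign=+1
Σ_t [1,4]: t=1:−1/174182400 t=2:+1/11612160 t=3:−1/6220800 t=4:+1/24883200 = -1/24883200
(3j)²=28/4199 [(6 7 7; 2 2 -4)], sign=+1
⇒ 4πI² = 2100000/14919047
I = (+1)√(2100000/14919047/(4π)) = 0.10583618

0.105836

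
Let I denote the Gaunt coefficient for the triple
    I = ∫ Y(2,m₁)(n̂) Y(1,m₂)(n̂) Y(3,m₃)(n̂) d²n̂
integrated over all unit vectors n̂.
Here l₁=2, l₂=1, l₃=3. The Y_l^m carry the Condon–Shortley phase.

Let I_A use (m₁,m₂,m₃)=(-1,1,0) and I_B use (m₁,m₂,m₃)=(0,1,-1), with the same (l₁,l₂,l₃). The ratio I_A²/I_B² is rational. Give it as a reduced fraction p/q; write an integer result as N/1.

1/2

l's match ⇒ only the (l;m) 3-j factors differ between A and B.
A: triangle coeff Δ(2,1,3) = 1/105; Σ_t [0,0]: t=0:+1/12 = 1/12; (3j)²=1/35 [(2 1 3; -1 1 0)], sign=-1
B: triangle coeff Δ(2,1,3) = 1/105; Σ_t [0,0]: t=0:+1/8 = 1/8; (3j)²=2/35 [(2 1 3; 0 1 -1)], sign=+1
I_A²/I_B² = (1/35)/(2/35) = 1/2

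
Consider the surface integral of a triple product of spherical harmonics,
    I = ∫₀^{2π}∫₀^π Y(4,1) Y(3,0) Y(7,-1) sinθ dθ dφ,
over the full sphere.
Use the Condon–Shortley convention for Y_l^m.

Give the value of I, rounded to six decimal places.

-0.225497

Checks pass: Σm=0; 14 even; l₃=7∈[1,7].
(2·4+1)(2·3+1)(2·7+1) = 945
Δ: 0! 8! 6! / 15! → 1/45045
sum: t=0:+1/20736 = 1/20736
3j²(4 3 7; 0 0 0) = Δ·Π!·Σ² = 35/1287  (sign -1)
sum: t=0:+1/25920 = 1/25920
3j²(4 3 7; 1 0 -1) = Δ·Π!·Σ² = 32/1287  (sign +1)
combine: 4πI² = 945·35/1287·32/1287 = 39200/61347
take √, sign -1: I = -0.22549735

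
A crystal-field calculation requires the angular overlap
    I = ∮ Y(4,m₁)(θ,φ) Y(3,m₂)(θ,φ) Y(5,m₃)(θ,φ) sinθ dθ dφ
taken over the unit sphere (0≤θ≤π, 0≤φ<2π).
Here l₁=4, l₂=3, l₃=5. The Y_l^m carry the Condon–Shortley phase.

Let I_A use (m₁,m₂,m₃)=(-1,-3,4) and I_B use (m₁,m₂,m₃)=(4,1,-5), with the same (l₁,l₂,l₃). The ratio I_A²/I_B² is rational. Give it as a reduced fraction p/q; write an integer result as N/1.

Shared (l₁,l₂,l₃)=(4,3,5): N and (l;000)² cancel in I_A²/I_B².
A: Δ = 2!·6!·4!/13! = 1/180180; Racah Σ t=0..0: t=0:+1/5760 = 1/5760; ⇒ 3j(4 3 5; -1 -3 4)² = 9/286, sgn -1
B: Δ = 2!·6!·4!/13! = 1/180180; Racah Σ t=0..0: t=0:+1/34560 = 1/34560; ⇒ 3j(4 3 5; 4 1 -5)² = 14/429, sgn +1
I_A²/I_B² = (9/286)/(14/429) = 27/28

27/28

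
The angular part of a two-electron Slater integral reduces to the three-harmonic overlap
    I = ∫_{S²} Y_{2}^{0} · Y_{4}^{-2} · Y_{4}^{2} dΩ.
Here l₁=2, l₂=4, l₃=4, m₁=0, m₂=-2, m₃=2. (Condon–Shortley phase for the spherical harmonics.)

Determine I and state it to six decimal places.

0.065536

Checks pass: Σm=0; 10 even; l₃=4∈[2,6].
(2·2+1)(2·4+1)(2·4+1) = 405
Δ: 2! 2! 6! / 11! → 1/13860
sum: t=0:+1/192 t=1:−1/36 t=2:+1/192 = -5/288
3j²(2 4 4; 0 0 0) = Δ·Π!·Σ² = 20/693  (sign -1)
sum: t=0:+1/192 t=1:−1/120 t=2:+1/2880 = -1/360
3j²(2 4 4; 0 -2 2) = Δ·Π!·Σ² = 16/3465  (sign -1)
combine: 4πI² = 405·20/693·16/3465 = 320/5929
take √, sign +1: I = 0.06553591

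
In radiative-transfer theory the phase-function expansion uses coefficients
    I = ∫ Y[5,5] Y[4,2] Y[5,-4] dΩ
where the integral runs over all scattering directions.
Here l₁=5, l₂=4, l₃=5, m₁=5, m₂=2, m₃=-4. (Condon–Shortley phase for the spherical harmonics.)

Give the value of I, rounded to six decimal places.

0.000000

5 + 2 − 4 = 3 ≠ 0: azimuthal integral kills it; I = 0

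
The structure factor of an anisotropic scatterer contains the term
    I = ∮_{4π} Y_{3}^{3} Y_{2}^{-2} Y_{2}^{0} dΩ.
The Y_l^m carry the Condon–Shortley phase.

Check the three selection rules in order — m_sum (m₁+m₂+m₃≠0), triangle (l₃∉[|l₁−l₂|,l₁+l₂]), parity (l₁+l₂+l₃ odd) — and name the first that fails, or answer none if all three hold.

m_sum

Σmᵢ = 1  ✗
l₃∈[|l₁−l₂|,l₁+l₂]=[1,5], have l₃=2
Σlᵢ = 7 ⇒ odd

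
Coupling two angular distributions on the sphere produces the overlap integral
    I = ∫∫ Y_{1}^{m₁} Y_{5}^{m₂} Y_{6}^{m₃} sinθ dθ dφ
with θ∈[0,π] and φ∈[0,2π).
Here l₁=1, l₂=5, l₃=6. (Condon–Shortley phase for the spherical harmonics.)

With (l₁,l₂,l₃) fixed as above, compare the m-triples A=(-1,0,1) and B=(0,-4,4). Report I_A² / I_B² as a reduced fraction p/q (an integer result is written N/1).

21/20

Shared (l₁,l₂,l₃)=(1,5,6): N and (l;000)² cancel in I_A²/I_B².
A: Δ = 0!·2!·10!/13! = 1/858; Racah Σ t=0..0: t=0:+1/28800 = 1/28800; ⇒ 3j(1 5 6; -1 0 1)² = 7/286, sgn -1
B: Δ = 0!·2!·10!/13! = 1/858; Racah Σ t=0..0: t=0:+1/362880 = 1/362880; ⇒ 3j(1 5 6; 0 -4 4)² = 10/429, sgn +1
I_A²/I_B² = (7/286)/(10/429) = 21/20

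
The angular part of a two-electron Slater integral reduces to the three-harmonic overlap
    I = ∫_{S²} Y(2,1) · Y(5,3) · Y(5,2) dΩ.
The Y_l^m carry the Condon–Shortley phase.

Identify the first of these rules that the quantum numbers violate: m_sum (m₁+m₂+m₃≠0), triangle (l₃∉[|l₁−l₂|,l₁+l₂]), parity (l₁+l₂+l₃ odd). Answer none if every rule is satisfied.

m_sum

Σmᵢ = 6  ✗
l₃∈[|l₁−l₂|,l₁+l₂]=[3,7], have l₃=5
Σlᵢ = 12 ⇒ even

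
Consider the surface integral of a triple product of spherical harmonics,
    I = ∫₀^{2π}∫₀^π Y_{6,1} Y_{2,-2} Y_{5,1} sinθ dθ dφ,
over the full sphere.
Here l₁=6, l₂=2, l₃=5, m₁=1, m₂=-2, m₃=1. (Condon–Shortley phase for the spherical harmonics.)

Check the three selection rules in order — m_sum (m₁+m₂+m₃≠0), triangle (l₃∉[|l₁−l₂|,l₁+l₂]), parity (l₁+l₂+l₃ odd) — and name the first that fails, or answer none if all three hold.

Σmᵢ = 0  ✓
l₃∈[|l₁−l₂|,l₁+l₂]=[4,8], have l₃=5  ✓
Σlᵢ = 13 ⇒ odd  ✗

parity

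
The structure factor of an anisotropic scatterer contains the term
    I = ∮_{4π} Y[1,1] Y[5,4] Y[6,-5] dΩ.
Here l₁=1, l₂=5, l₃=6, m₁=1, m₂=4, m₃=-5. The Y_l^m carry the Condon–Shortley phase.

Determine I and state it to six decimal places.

m-sum 0 ✓  L=12 even ✓  4≤6≤6 ✓
Π(2lᵢ+1) = 3×11×13 = 429
triangle coeff Δ(1,5,6) = 1/858
Σ_t [0,0]: t=0:+1/14400 = 1/14400
(3j)²=6/143 [(1 5 6; 0 0 0)], sign=+1
Σ_t [0,0]: t=0:+1/725760 = 1/725760
(3j)²=5/78 [(1 5 6; 1 4 -5)], sign=-1
⇒ 4πI² = 15/13
I = (-1)√(15/13/(4π)) = -0.30301841

-0.303018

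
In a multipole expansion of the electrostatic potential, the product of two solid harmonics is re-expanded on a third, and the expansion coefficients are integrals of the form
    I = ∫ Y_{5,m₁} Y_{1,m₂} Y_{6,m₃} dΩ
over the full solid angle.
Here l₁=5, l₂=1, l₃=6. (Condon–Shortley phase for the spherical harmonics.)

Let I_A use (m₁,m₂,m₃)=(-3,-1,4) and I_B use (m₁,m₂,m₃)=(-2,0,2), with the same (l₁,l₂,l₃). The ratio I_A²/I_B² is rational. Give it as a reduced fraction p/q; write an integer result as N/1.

45/32

l's match ⇒ only the (l;m) 3-j factors differ between A and B.
A: triangle coeff Δ(5,1,6) = 1/858; Σ_t [0,0]: t=0:+1/161280 = 1/161280; (3j)²=15/286 [(5 1 6; -3 -1 4)], sign=+1
B: triangle coeff Δ(5,1,6) = 1/858; Σ_t [0,0]: t=0:+1/30240 = 1/30240; (3j)²=16/429 [(5 1 6; -2 0 2)], sign=+1
I_A²/I_B² = (15/286)/(16/429) = 45/32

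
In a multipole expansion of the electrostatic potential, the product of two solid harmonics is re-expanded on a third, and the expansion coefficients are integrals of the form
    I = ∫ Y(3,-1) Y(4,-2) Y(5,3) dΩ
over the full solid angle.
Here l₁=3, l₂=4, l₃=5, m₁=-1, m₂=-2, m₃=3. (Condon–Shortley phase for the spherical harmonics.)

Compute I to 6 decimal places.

-0.144236

m-sum 0 ✓  L=12 even ✓  1≤5≤7 ✓
Π(2lᵢ+1) = 7×9×11 = 693
triangle coeff Δ(3,4,5) = 1/180180
Σ_t [0,2]: t=0:+1/576 t=1:−1/144 t=2:+1/576 = -1/288
(3j)²=20/1001 [(3 4 5; 0 0 0)], sign=+1
Σ_t [0,2]: t=0:+1/2304 t=1:−1/720 t=2:+1/5760 = -1/1280
(3j)²=27/1430 [(3 4 5; -1 -2 3)], sign=-1
⇒ 4πI² = 486/1859
I = (-1)√(486/1859/(4π)) = -0.14423595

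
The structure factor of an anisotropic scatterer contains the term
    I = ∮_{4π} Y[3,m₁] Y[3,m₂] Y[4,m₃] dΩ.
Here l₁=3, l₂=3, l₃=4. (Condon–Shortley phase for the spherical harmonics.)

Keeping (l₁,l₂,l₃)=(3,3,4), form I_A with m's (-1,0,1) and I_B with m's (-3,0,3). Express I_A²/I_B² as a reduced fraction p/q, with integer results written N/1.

Same 3,3,4: normalisation and zero-m 3j drop out of the ratio.
A: Δ: 2! 4! 4! / 11! → 1/34650; sum: t=0:+1/288 t=1:−1/24 t=2:+1/48 = -5/288; 3j²(3 3 4; -1 0 1) = Δ·Π!·Σ² = 5/462  (sign +1)
B: Δ: 2! 4! 4! / 11! → 1/34650; sum: t=2:+1/288 = 1/288; 3j²(3 3 4; -3 0 3) = Δ·Π!·Σ² = 1/22  (sign -1)
I_A²/I_B² = (5/462)/(1/22) = 5/21

5/21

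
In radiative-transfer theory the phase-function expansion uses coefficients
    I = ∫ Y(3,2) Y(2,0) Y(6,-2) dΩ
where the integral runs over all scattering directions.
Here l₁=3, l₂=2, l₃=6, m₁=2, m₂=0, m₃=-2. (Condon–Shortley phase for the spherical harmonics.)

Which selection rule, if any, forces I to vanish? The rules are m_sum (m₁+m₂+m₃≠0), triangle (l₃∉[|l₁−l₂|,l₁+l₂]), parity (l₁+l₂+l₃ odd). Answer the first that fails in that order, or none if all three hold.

m₁+m₂+m₃ = 2 + 0 − 2 = 0  ✓
triangle: |3−2|=1 ≤ l₃=6 ≤ 3+2=5  ✗
parity: l₁+l₂+l₃ = 11 is odd

triangle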